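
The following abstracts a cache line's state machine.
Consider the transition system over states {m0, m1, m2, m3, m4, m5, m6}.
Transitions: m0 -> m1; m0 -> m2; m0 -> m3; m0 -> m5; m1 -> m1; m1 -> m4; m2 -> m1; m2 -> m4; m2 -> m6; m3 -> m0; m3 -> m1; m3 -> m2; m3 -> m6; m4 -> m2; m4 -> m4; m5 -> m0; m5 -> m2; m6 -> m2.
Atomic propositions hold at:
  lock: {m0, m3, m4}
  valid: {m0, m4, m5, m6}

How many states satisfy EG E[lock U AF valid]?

4

AF valid: least fixpoint, start Z0 = {m0, m4, m5, m6}, add states with every successor in Z. Already a fixed point.
Sat(AF valid) = {m0, m4, m5, m6}
E[lock U AF valid]: least fixpoint, start Z0 = Sat(AF valid) = {m0, m4, m5, m6}, add states in Sat(lock) with some successor in Z. Z1 = {m0, m3, m4, m5, m6}; fixed.
Sat(E[lock U AF valid]) = {m0, m3, m4, m5, m6}
EG E[lock U AF valid]: greatest fixpoint, start Z0 = {m0, m3, m4, m5, m6}, keep only states in Sat with some successor in Z. Z1 = {m0, m3, m4, m5}; fixed.
Sat(EG E[lock U AF valid]) = {m0, m3, m4, m5}
|Sat(EG E[lock U AF valid])| = |{m0, m3, m4, m5}| = 4.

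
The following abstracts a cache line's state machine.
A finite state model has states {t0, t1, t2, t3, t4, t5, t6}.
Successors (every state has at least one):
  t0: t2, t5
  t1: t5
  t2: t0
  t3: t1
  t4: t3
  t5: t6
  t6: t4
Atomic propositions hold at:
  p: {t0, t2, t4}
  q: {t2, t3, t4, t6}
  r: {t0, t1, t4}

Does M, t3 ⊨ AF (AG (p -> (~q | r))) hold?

Sat(~q) = {t0, t1, t5}
Sat(~q | r) = {t0, t1, t4, t5}
Sat(p -> (~q | r)) = {t0, t1, t3, t4, t5, t6}
AG (p -> (~q | r)): greatest fixpoint, start Z0 = {t0, t1, t3, t4, t5, t6}, keep only states in Sat with every successor in Z. Z1 = {t1, t3, t4, t5, t6}; fixed.
Sat(AG (p -> (~q | r))) = {t1, t3, t4, t5, t6}
AF (AG (p -> (~q | r))): least fixpoint, start Z0 = {t1, t3, t4, t5, t6}, add states with every successor in Z. Already a fixed point.
Sat(AF (AG (p -> (~q | r)))) = {t1, t3, t4, t5, t6}
t3 ∈ Sat(AF (AG (p -> (~q | r)))) = {t1, t3, t4, t5, t6}, so the formula holds at t3.

Yes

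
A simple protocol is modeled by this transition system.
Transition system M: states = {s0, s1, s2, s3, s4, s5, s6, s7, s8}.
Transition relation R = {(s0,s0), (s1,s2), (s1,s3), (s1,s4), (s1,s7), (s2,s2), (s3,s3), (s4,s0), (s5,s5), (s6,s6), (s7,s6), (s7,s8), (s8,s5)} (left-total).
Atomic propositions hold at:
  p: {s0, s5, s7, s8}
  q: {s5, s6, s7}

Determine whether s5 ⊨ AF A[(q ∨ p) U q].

Yes

Sat(q ∨ p) = {s0, s5, s6, s7, s8}
A[(q ∨ p) U q]: least fixpoint, start Z0 = Sat(q) = {s5, s6, s7}, add states in Sat(q ∨ p) with every successor in Z. Z1 = {s5, s6, s7, s8}; fixed.
Sat(A[(q ∨ p) U q]) = {s5, s6, s7, s8}
AF A[(q ∨ p) U q]: least fixpoint, start Z0 = {s5, s6, s7, s8}, add states with every successor in Z. Already a fixed point.
Sat(AF A[(q ∨ p) U q]) = {s5, s6, s7, s8}
s5 ∈ Sat(AF A[(q ∨ p) U q]) = {s5, s6, s7, s8}, so the formula holds at s5.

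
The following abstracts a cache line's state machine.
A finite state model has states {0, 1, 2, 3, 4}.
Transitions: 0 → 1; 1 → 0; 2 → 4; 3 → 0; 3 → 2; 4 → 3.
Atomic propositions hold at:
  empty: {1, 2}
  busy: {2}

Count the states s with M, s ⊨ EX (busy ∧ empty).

Sat(busy ∧ empty) = {2}
Sat(EX (busy ∧ empty)) = {s : some successor in {2}} = {3}
|Sat(EX (busy ∧ empty))| = |{3}| = 1.

1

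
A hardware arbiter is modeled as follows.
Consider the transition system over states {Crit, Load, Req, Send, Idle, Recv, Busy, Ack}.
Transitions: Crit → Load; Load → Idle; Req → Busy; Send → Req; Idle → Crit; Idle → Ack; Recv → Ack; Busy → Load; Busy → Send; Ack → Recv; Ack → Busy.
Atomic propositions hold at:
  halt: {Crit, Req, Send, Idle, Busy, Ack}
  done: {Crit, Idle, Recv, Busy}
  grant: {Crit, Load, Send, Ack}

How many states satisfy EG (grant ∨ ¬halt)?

Sat(¬halt) = {Load, Recv}
Sat(grant ∨ ¬halt) = {Crit, Load, Send, Recv, Ack}
EG (grant ∨ ¬halt): greatest fixpoint, start Z0 = {Crit, Load, Send, Recv, Ack}, keep only states in Sat with some successor in Z. Z1 = {Crit, Recv, Ack}; Z2 = {Recv, Ack}; fixed.
Sat(EG (grant ∨ ¬halt)) = {Recv, Ack}
|Sat(EG (grant ∨ ¬halt))| = |{Recv, Ack}| = 2.

2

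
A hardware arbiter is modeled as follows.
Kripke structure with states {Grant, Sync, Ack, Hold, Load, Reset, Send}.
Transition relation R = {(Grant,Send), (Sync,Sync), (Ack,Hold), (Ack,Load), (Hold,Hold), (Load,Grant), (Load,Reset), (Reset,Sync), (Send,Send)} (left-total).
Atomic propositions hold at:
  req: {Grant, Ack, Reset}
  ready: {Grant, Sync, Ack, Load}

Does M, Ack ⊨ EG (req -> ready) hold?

Yes

Sat(req -> ready) = {Grant, Sync, Ack, Hold, Load, Send}
EG (req -> ready): greatest fixpoint, start Z0 = {Grant, Sync, Ack, Hold, Load, Send}, keep only states in Sat with some successor in Z. Already a fixed point.
Sat(EG (req -> ready)) = {Grant, Sync, Ack, Hold, Load, Send}
Ack ∈ Sat(EG (req -> ready)) = {Grant, Sync, Ack, Hold, Load, Send}, so the formula holds at Ack.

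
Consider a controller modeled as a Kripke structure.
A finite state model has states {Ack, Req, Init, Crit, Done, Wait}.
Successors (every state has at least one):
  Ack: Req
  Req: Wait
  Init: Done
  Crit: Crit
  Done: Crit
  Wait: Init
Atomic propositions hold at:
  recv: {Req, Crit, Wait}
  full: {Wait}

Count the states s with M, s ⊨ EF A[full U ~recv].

Sat(~recv) = {Ack, Init, Done}
A[full U ~recv]: least fixpoint, start Z0 = Sat(~recv) = {Ack, Init, Done}, add states in Sat(full) with every successor in Z. Z1 = {Ack, Init, Done, Wait}; fixed.
Sat(A[full U ~recv]) = {Ack, Init, Done, Wait}
EF A[full U ~recv]: least fixpoint, start Z0 = {Ack, Init, Done, Wait}, add states with some successor in Z. Z1 = {Ack, Req, Init, Done, Wait}; fixed.
Sat(EF A[full U ~recv]) = {Ack, Req, Init, Done, Wait}
|Sat(EF A[full U ~recv])| = |{Ack, Req, Init, Done, Wait}| = 5.

5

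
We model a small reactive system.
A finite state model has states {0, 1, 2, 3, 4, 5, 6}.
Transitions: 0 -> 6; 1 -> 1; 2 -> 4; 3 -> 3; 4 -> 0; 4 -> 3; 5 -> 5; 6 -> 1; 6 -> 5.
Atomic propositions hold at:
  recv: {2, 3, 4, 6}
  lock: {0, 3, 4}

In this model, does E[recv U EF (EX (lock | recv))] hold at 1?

Sat(lock | recv) = {0, 2, 3, 4, 6}
Sat(EX (lock | recv)) = {s : some successor in {0, 2, 3, 4, 6}} = {0, 2, 3, 4}
EF (EX (lock | recv)): least fixpoint, start Z0 = {0, 2, 3, 4}, add states with some successor in Z. Already a fixed point.
Sat(EF (EX (lock | recv))) = {0, 2, 3, 4}
E[recv U EF (EX (lock | recv))]: least fixpoint, start Z0 = Sat(EF (EX (lock | recv))) = {0, 2, 3, 4}, add states in Sat(recv) with some successor in Z. Already a fixed point.
Sat(E[recv U EF (EX (lock | recv))]) = {0, 2, 3, 4}
1 ∉ Sat(E[recv U EF (EX (lock | recv))]) = {0, 2, 3, 4}, so the formula does not hold at 1.

No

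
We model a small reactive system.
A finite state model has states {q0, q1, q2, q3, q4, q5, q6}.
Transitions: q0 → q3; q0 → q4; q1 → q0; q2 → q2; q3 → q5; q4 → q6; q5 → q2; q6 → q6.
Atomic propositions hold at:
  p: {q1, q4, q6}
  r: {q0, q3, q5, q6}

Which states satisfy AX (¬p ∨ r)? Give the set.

Sat(¬p) = {q0, q2, q3, q5}
Sat(¬p ∨ r) = {q0, q2, q3, q5, q6}
Sat(AX (¬p ∨ r)) = {s : every successor in {q0, q2, q3, q5, q6}} = {q1, q2, q3, q4, q5, q6}

{q1, q2, q3, q4, q5, q6}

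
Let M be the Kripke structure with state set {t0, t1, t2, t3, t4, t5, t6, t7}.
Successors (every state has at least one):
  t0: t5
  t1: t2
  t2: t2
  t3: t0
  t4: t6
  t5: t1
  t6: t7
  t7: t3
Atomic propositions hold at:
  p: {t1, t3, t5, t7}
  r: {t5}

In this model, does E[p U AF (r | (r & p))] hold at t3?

Sat(r & p) = {t5}
Sat(r | (r & p)) = {t5}
AF (r | (r & p)): least fixpoint, start Z0 = {t5}, add states with every successor in Z. Z1 = {t0, t5}; Z2 = {t0, t3, t5}; Z3 = {t0, t3, t5, t7}; Z4 = {t0, t3, t5, t6, t7}; Z5 = {t0, t3, t4, t5, t6, t7}; fixed.
Sat(AF (r | (r & p))) = {t0, t3, t4, t5, t6, t7}
E[p U AF (r | (r & p))]: least fixpoint, start Z0 = Sat(AF (r | (r & p))) = {t0, t3, t4, t5, t6, t7}, add states in Sat(p) with some successor in Z. Already a fixed point.
Sat(E[p U AF (r | (r & p))]) = {t0, t3, t4, t5, t6, t7}
t3 ∈ Sat(E[p U AF (r | (r & p))]) = {t0, t3, t4, t5, t6, t7}, so the formula holds at t3.

Yes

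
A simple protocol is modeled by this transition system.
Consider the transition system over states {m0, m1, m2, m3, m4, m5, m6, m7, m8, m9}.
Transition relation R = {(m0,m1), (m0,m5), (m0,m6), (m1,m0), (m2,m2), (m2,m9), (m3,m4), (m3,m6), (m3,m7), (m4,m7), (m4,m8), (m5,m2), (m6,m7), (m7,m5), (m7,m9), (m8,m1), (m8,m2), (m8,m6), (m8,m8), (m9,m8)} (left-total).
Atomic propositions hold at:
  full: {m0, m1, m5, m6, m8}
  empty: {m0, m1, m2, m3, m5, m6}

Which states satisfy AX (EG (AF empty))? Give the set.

{m1, m5}

AF empty: least fixpoint, start Z0 = {m0, m1, m2, m3, m5, m6}, add states with every successor in Z. Already a fixed point.
Sat(AF empty) = {m0, m1, m2, m3, m5, m6}
EG (AF empty): greatest fixpoint, start Z0 = {m0, m1, m2, m3, m5, m6}, keep only states in Sat with some successor in Z. Z1 = {m0, m1, m2, m3, m5}; Z2 = {m0, m1, m2, m5}; fixed.
Sat(EG (AF empty)) = {m0, m1, m2, m5}
Sat(AX (EG (AF empty))) = {s : every successor in {m0, m1, m2, m5}} = {m1, m5}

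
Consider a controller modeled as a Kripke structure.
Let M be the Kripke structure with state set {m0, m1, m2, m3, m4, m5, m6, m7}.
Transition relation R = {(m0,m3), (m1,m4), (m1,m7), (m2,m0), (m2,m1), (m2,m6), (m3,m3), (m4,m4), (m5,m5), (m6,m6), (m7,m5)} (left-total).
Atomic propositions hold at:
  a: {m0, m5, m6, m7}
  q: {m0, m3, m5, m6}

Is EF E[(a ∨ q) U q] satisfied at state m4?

Sat(a ∨ q) = {m0, m3, m5, m6, m7}
E[(a ∨ q) U q]: least fixpoint, start Z0 = Sat(q) = {m0, m3, m5, m6}, add states in Sat(a ∨ q) with some successor in Z. Z1 = {m0, m3, m5, m6, m7}; fixed.
Sat(E[(a ∨ q) U q]) = {m0, m3, m5, m6, m7}
EF E[(a ∨ q) U q]: least fixpoint, start Z0 = {m0, m3, m5, m6, m7}, add states with some successor in Z. Z1 = {m0, m1, m2, m3, m5, m6, m7}; fixed.
Sat(EF E[(a ∨ q) U q]) = {m0, m1, m2, m3, m5, m6, m7}
m4 ∉ Sat(EF E[(a ∨ q) U q]) = {m0, m1, m2, m3, m5, m6, m7}, so the formula does not hold at m4.

No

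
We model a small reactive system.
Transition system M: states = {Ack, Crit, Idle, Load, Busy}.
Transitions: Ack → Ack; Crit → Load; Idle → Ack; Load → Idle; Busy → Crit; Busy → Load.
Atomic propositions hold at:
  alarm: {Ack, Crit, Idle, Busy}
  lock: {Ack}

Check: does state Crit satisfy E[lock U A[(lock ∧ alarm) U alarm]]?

Sat(lock ∧ alarm) = {Ack}
A[(lock ∧ alarm) U alarm]: least fixpoint, start Z0 = Sat(alarm) = {Ack, Crit, Idle, Busy}, add states in Sat(lock ∧ alarm) with every successor in Z. Already a fixed point.
Sat(A[(lock ∧ alarm) U alarm]) = {Ack, Crit, Idle, Busy}
E[lock U A[(lock ∧ alarm) U alarm]]: least fixpoint, start Z0 = Sat(A[(lock ∧ alarm) U alarm]) = {Ack, Crit, Idle, Busy}, add states in Sat(lock) with some successor in Z. Already a fixed point.
Sat(E[lock U A[(lock ∧ alarm) U alarm]]) = {Ack, Crit, Idle, Busy}
Crit ∈ Sat(E[lock U A[(lock ∧ alarm) U alarm]]) = {Ack, Crit, Idle, Busy}, so the formula holds at Crit.

Yes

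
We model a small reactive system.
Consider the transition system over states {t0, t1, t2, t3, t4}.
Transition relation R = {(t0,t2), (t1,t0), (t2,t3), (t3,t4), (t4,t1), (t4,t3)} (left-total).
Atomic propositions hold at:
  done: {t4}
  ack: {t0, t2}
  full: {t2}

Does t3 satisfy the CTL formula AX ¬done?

Sat(¬done) = {t0, t1, t2, t3}
Sat(AX ¬done) = {s : every successor in {t0, t1, t2, t3}} = {t0, t1, t2, t4}
t3 ∉ Sat(AX ¬done) = {t0, t1, t2, t4}, so the formula does not hold at t3.

No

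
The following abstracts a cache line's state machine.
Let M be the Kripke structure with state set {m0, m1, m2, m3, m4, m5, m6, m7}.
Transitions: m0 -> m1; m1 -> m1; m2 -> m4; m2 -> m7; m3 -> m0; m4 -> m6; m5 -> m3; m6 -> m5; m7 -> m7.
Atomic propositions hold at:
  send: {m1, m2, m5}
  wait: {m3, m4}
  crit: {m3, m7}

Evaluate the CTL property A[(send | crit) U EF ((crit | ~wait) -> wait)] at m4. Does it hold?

Sat(send | crit) = {m1, m2, m3, m5, m7}
Sat(~wait) = {m0, m1, m2, m5, m6, m7}
Sat(crit | ~wait) = {m0, m1, m2, m3, m5, m6, m7}
Sat((crit | ~wait) -> wait) = {m3, m4}
EF ((crit | ~wait) -> wait): least fixpoint, start Z0 = {m3, m4}, add states with some successor in Z. Z1 = {m2, m3, m4, m5}; Z2 = {m2, m3, m4, m5, m6}; fixed.
Sat(EF ((crit | ~wait) -> wait)) = {m2, m3, m4, m5, m6}
A[(send | crit) U EF ((crit | ~wait) -> wait)]: least fixpoint, start Z0 = Sat(EF ((crit | ~wait) -> wait)) = {m2, m3, m4, m5, m6}, add states in Sat(send | crit) with every successor in Z. Already a fixed point.
Sat(A[(send | crit) U EF ((crit | ~wait) -> wait)]) = {m2, m3, m4, m5, m6}
m4 ∈ Sat(A[(send | crit) U EF ((crit | ~wait) -> wait)]) = {m2, m3, m4, m5, m6}, so the formula holds at m4.

Yes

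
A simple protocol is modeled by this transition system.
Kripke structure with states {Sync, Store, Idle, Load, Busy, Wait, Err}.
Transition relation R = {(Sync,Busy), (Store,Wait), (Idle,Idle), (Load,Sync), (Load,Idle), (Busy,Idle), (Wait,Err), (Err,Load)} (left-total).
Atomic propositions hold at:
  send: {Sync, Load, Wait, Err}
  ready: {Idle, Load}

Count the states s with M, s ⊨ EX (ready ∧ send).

1

Sat(ready ∧ send) = {Load}
Sat(EX (ready ∧ send)) = {s : some successor in {Load}} = {Err}
|Sat(EX (ready ∧ send))| = |{Err}| = 1.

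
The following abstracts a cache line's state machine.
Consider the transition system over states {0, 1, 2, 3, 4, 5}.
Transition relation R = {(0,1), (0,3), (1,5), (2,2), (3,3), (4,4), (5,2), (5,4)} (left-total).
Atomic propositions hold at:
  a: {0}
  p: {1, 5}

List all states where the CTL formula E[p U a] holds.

{0}

E[p U a]: least fixpoint, start Z0 = Sat(a) = {0}, add states in Sat(p) with some successor in Z. Already a fixed point.
Sat(E[p U a]) = {0}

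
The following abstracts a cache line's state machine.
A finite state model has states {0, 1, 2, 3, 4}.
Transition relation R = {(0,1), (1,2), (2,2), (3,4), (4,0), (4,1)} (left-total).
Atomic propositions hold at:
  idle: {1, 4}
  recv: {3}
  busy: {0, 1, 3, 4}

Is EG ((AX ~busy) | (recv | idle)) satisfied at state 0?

Sat(~busy) = {2}
Sat(AX ~busy) = {s : every successor in {2}} = {1, 2}
Sat(recv | idle) = {1, 3, 4}
Sat((AX ~busy) | (recv | idle)) = {1, 2, 3, 4}
EG ((AX ~busy) | (recv | idle)): greatest fixpoint, start Z0 = {1, 2, 3, 4}, keep only states in Sat with some successor in Z. Already a fixed point.
Sat(EG ((AX ~busy) | (recv | idle))) = {1, 2, 3, 4}
0 ∉ Sat(EG ((AX ~busy) | (recv | idle))) = {1, 2, 3, 4}, so the formula does not hold at 0.

No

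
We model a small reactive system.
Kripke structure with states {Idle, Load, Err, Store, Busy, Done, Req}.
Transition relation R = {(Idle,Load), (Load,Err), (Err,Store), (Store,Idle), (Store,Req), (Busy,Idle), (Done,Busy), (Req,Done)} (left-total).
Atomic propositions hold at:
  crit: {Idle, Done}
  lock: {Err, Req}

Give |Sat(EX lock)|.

2

Sat(EX lock) = {s : some successor in {Err, Req}} = {Load, Store}
|Sat(EX lock)| = |{Load, Store}| = 2.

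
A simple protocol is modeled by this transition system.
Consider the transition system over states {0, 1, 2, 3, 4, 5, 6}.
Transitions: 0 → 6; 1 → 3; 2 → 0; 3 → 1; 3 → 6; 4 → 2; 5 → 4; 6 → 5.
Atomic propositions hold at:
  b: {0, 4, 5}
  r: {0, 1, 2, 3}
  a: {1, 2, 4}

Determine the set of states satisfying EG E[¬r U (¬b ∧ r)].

Sat(¬r) = {4, 5, 6}
Sat(¬b) = {1, 2, 3, 6}
Sat(¬b ∧ r) = {1, 2, 3}
E[¬r U (¬b ∧ r)]: least fixpoint, start Z0 = Sat((¬b ∧ r)) = {1, 2, 3}, add states in Sat(¬r) with some successor in Z. Z1 = {1, 2, 3, 4}; Z2 = {1, 2, 3, 4, 5}; Z3 = {1, 2, 3, 4, 5, 6}; fixed.
Sat(E[¬r U (¬b ∧ r)]) = {1, 2, 3, 4, 5, 6}
EG E[¬r U (¬b ∧ r)]: greatest fixpoint, start Z0 = {1, 2, 3, 4, 5, 6}, keep only states in Sat with some successor in Z. Z1 = {1, 3, 4, 5, 6}; Z2 = {1, 3, 5, 6}; Z3 = {1, 3, 6}; Z4 = {1, 3}; fixed.
Sat(EG E[¬r U (¬b ∧ r)]) = {1, 3}

{1, 3}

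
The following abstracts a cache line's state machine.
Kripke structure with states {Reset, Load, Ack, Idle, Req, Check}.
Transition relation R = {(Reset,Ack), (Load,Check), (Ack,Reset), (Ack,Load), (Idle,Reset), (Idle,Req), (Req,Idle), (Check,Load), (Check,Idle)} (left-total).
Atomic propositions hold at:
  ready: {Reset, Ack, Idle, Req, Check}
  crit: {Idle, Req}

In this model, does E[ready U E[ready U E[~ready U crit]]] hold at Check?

Sat(~ready) = {Load}
E[~ready U crit]: least fixpoint, start Z0 = Sat(crit) = {Idle, Req}, add states in Sat(~ready) with some successor in Z. Already a fixed point.
Sat(E[~ready U crit]) = {Idle, Req}
E[ready U E[~ready U crit]]: least fixpoint, start Z0 = Sat(E[~ready U crit]) = {Idle, Req}, add states in Sat(ready) with some successor in Z. Z1 = {Idle, Req, Check}; fixed.
Sat(E[ready U E[~ready U crit]]) = {Idle, Req, Check}
E[ready U E[ready U E[~ready U crit]]]: least fixpoint, start Z0 = Sat(E[ready U E[~ready U crit]]) = {Idle, Req, Check}, add states in Sat(ready) with some successor in Z. Already a fixed point.
Sat(E[ready U E[ready U E[~ready U crit]]]) = {Idle, Req, Check}
Check ∈ Sat(E[ready U E[ready U E[~ready U crit]]]) = {Idle, Req, Check}, so the formula holds at Check.

Yes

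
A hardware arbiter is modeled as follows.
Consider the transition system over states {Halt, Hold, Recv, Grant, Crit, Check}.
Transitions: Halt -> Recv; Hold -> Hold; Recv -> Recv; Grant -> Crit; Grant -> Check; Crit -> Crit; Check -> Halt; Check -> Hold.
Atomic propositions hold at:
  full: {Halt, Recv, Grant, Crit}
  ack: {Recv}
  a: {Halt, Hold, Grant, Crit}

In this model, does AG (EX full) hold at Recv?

Sat(EX full) = {s : some successor in {Halt, Recv, Grant, Crit}} = {Halt, Recv, Grant, Crit, Check}
AG (EX full): greatest fixpoint, start Z0 = {Halt, Recv, Grant, Crit, Check}, keep only states in Sat with every successor in Z. Z1 = {Halt, Recv, Grant, Crit}; Z2 = {Halt, Recv, Crit}; fixed.
Sat(AG (EX full)) = {Halt, Recv, Crit}
Recv ∈ Sat(AG (EX full)) = {Halt, Recv, Crit}, so the formula holds at Recv.

Yes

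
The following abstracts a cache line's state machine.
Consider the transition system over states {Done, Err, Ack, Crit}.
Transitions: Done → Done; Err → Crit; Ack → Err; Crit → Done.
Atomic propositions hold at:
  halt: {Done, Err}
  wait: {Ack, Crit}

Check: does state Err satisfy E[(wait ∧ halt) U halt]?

Sat(wait ∧ halt) = ∅
E[(wait ∧ halt) U halt]: least fixpoint, start Z0 = Sat(halt) = {Done, Err}, add states in Sat(wait ∧ halt) with some successor in Z. Already a fixed point.
Sat(E[(wait ∧ halt) U halt]) = {Done, Err}
Err ∈ Sat(E[(wait ∧ halt) U halt]) = {Done, Err}, so the formula holds at Err.

Yes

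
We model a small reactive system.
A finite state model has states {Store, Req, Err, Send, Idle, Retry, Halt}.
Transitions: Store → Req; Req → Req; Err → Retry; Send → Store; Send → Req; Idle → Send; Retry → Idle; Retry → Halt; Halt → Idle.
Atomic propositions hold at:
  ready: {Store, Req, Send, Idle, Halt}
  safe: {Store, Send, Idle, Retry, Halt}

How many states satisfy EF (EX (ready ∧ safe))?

5

Sat(ready ∧ safe) = {Store, Send, Idle, Halt}
Sat(EX (ready ∧ safe)) = {s : some successor in {Store, Send, Idle, Halt}} = {Send, Idle, Retry, Halt}
EF (EX (ready ∧ safe)): least fixpoint, start Z0 = {Send, Idle, Retry, Halt}, add states with some successor in Z. Z1 = {Err, Send, Idle, Retry, Halt}; fixed.
Sat(EF (EX (ready ∧ safe))) = {Err, Send, Idle, Retry, Halt}
|Sat(EF (EX (ready ∧ safe)))| = |{Err, Send, Idle, Retry, Halt}| = 5.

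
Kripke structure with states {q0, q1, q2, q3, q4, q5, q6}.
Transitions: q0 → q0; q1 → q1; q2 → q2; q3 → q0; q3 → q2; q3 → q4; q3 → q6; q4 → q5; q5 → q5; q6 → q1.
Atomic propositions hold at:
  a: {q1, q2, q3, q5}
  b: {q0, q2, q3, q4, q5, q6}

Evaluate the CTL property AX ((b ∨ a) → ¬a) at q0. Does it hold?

Yes

Sat(b ∨ a) = {q0, q1, q2, q3, q4, q5, q6}
Sat(¬a) = {q0, q4, q6}
Sat((b ∨ a) → ¬a) = {q0, q4, q6}
Sat(AX ((b ∨ a) → ¬a)) = {s : every successor in {q0, q4, q6}} = {q0}
q0 ∈ Sat(AX ((b ∨ a) → ¬a)) = {q0}, so the formula holds at q0.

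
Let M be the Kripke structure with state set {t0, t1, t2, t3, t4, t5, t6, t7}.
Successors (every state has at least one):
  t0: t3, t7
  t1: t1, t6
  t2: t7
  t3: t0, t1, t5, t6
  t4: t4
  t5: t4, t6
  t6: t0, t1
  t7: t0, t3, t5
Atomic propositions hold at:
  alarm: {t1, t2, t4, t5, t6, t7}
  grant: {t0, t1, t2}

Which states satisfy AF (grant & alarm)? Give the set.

{t1, t2}

Sat(grant & alarm) = {t1, t2}
AF (grant & alarm): least fixpoint, start Z0 = {t1, t2}, add states with every successor in Z. Already a fixed point.
Sat(AF (grant & alarm)) = {t1, t2}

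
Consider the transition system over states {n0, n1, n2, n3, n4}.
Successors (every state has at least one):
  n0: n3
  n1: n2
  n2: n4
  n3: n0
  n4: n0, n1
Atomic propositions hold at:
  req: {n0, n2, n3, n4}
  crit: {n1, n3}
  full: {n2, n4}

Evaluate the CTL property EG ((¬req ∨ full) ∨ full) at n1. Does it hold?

Yes

Sat(¬req) = {n1}
Sat(¬req ∨ full) = {n1, n2, n4}
Sat((¬req ∨ full) ∨ full) = {n1, n2, n4}
EG ((¬req ∨ full) ∨ full): greatest fixpoint, start Z0 = {n1, n2, n4}, keep only states in Sat with some successor in Z. Already a fixed point.
Sat(EG ((¬req ∨ full) ∨ full)) = {n1, n2, n4}
n1 ∈ Sat(EG ((¬req ∨ full) ∨ full)) = {n1, n2, n4}, so the formula holds at n1.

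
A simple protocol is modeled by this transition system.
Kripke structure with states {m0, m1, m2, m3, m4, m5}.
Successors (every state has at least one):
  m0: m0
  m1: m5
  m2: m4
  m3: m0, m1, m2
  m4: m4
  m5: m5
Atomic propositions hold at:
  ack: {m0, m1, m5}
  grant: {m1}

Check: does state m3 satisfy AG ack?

AG ack: greatest fixpoint, start Z0 = {m0, m1, m5}, keep only states in Sat with every successor in Z. Already a fixed point.
Sat(AG ack) = {m0, m1, m5}
m3 ∉ Sat(AG ack) = {m0, m1, m5}, so the formula does not hold at m3.

No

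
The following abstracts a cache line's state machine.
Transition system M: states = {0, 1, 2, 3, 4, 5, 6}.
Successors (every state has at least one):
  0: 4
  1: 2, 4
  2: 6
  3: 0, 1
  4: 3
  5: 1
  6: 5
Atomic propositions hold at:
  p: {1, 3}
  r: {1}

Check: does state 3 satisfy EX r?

Sat(EX r) = {s : some successor in {1}} = {3, 5}
3 ∈ Sat(EX r) = {3, 5}, so the formula holds at 3.

Yes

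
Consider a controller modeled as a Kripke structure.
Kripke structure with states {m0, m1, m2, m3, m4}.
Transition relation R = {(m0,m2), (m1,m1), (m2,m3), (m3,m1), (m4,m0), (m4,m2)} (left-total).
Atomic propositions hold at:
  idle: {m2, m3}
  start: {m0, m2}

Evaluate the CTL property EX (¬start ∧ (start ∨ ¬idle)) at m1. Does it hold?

Sat(¬start) = {m1, m3, m4}
Sat(¬idle) = {m0, m1, m4}
Sat(start ∨ ¬idle) = {m0, m1, m2, m4}
Sat(¬start ∧ (start ∨ ¬idle)) = {m1, m4}
Sat(EX (¬start ∧ (start ∨ ¬idle))) = {s : some successor in {m1, m4}} = {m1, m3}
m1 ∈ Sat(EX (¬start ∧ (start ∨ ¬idle))) = {m1, m3}, so the formula holds at m1.

Yes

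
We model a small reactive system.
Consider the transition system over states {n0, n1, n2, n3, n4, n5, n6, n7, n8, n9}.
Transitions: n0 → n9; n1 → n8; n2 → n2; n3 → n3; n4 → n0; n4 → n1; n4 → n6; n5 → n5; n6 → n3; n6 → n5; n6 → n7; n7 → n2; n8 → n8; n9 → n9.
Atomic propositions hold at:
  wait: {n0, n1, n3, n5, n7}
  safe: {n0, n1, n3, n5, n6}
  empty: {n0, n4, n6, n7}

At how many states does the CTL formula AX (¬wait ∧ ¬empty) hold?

Sat(¬wait) = {n2, n4, n6, n8, n9}
Sat(¬empty) = {n1, n2, n3, n5, n8, n9}
Sat(¬wait ∧ ¬empty) = {n2, n8, n9}
Sat(AX (¬wait ∧ ¬empty)) = {s : every successor in {n2, n8, n9}} = {n0, n1, n2, n7, n8, n9}
|Sat(AX (¬wait ∧ ¬empty))| = |{n0, n1, n2, n7, n8, n9}| = 6.

6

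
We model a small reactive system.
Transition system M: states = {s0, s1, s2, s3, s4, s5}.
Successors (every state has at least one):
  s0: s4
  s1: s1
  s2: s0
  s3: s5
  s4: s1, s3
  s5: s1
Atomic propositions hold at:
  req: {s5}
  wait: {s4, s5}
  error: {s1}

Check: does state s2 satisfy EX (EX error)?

Sat(EX error) = {s : some successor in {s1}} = {s1, s4, s5}
Sat(EX (EX error)) = {s : some successor in {s1, s4, s5}} = {s0, s1, s3, s4, s5}
s2 ∉ Sat(EX (EX error)) = {s0, s1, s3, s4, s5}, so the formula does not hold at s2.

No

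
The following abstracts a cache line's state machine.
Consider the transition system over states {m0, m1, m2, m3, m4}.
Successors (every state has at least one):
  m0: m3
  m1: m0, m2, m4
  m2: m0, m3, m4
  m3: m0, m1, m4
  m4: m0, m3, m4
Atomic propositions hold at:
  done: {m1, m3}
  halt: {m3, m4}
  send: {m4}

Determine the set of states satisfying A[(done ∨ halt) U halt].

{m3, m4}

Sat(done ∨ halt) = {m1, m3, m4}
A[(done ∨ halt) U halt]: least fixpoint, start Z0 = Sat(halt) = {m3, m4}, add states in Sat(done ∨ halt) with every successor in Z. Already a fixed point.
Sat(A[(done ∨ halt) U halt]) = {m3, m4}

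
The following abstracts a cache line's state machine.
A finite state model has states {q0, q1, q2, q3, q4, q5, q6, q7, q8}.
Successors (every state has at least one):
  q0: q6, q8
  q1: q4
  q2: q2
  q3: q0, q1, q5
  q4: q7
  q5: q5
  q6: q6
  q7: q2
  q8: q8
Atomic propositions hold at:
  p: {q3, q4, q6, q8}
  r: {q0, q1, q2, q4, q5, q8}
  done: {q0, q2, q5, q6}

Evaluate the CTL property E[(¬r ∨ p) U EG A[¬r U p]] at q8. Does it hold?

Yes

Sat(¬r) = {q3, q6, q7}
Sat(¬r ∨ p) = {q3, q4, q6, q7, q8}
A[¬r U p]: least fixpoint, start Z0 = Sat(p) = {q3, q4, q6, q8}, add states in Sat(¬r) with every successor in Z. Already a fixed point.
Sat(A[¬r U p]) = {q3, q4, q6, q8}
EG A[¬r U p]: greatest fixpoint, start Z0 = {q3, q4, q6, q8}, keep only states in Sat with some successor in Z. Z1 = {q6, q8}; fixed.
Sat(EG A[¬r U p]) = {q6, q8}
E[(¬r ∨ p) U EG A[¬r U p]]: least fixpoint, start Z0 = Sat(EG A[¬r U p]) = {q6, q8}, add states in Sat(¬r ∨ p) with some successor in Z. Already a fixed point.
Sat(E[(¬r ∨ p) U EG A[¬r U p]]) = {q6, q8}
q8 ∈ Sat(E[(¬r ∨ p) U EG A[¬r U p]]) = {q6, q8}, so the formula holds at q8.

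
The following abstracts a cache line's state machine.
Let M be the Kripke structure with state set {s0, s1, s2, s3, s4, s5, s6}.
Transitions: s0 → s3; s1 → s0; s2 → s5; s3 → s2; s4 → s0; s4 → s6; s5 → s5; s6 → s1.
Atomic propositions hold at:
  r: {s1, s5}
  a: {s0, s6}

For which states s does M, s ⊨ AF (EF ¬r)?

{s0, s1, s2, s3, s4, s6}

Sat(¬r) = {s0, s2, s3, s4, s6}
EF ¬r: least fixpoint, start Z0 = {s0, s2, s3, s4, s6}, add states with some successor in Z. Z1 = {s0, s1, s2, s3, s4, s6}; fixed.
Sat(EF ¬r) = {s0, s1, s2, s3, s4, s6}
AF (EF ¬r): least fixpoint, start Z0 = {s0, s1, s2, s3, s4, s6}, add states with every successor in Z. Already a fixed point.
Sat(AF (EF ¬r)) = {s0, s1, s2, s3, s4, s6}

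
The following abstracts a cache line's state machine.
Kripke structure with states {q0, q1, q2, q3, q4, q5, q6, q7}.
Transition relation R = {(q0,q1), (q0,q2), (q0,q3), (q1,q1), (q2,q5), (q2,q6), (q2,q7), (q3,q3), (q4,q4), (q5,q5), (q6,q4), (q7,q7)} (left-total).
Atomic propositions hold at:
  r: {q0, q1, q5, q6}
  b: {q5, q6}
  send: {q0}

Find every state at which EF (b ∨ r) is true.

Sat(b ∨ r) = {q0, q1, q5, q6}
EF (b ∨ r): least fixpoint, start Z0 = {q0, q1, q5, q6}, add states with some successor in Z. Z1 = {q0, q1, q2, q5, q6}; fixed.
Sat(EF (b ∨ r)) = {q0, q1, q2, q5, q6}

{q0, q1, q2, q5, q6}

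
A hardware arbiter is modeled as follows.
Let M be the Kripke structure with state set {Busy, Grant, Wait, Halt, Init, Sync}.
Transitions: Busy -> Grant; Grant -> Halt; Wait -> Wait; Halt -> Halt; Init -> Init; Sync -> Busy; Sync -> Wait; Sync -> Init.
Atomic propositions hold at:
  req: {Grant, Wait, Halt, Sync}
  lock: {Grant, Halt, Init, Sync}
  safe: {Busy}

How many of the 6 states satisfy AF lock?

5

AF lock: least fixpoint, start Z0 = {Grant, Halt, Init, Sync}, add states with every successor in Z. Z1 = {Busy, Grant, Halt, Init, Sync}; fixed.
Sat(AF lock) = {Busy, Grant, Halt, Init, Sync}
|Sat(AF lock)| = |{Busy, Grant, Halt, Init, Sync}| = 5.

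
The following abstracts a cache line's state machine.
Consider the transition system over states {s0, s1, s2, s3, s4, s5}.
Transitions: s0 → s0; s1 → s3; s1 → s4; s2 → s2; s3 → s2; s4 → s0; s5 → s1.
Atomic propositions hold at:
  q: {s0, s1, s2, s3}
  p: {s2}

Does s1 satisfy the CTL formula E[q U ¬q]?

Sat(¬q) = {s4, s5}
E[q U ¬q]: least fixpoint, start Z0 = Sat(¬q) = {s4, s5}, add states in Sat(q) with some successor in Z. Z1 = {s1, s4, s5}; fixed.
Sat(E[q U ¬q]) = {s1, s4, s5}
s1 ∈ Sat(E[q U ¬q]) = {s1, s4, s5}, so the formula holds at s1.

Yes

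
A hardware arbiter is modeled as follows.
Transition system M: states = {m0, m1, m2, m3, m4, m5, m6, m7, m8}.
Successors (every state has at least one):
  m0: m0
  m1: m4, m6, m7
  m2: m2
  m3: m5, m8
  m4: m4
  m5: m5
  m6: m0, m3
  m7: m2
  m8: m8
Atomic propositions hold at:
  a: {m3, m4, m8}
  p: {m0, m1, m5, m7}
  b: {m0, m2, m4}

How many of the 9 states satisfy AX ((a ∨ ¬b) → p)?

Sat(¬b) = {m1, m3, m5, m6, m7, m8}
Sat(a ∨ ¬b) = {m1, m3, m4, m5, m6, m7, m8}
Sat((a ∨ ¬b) → p) = {m0, m1, m2, m5, m7}
Sat(AX ((a ∨ ¬b) → p)) = {s : every successor in {m0, m1, m2, m5, m7}} = {m0, m2, m5, m7}
|Sat(AX ((a ∨ ¬b) → p))| = |{m0, m2, m5, m7}| = 4.

4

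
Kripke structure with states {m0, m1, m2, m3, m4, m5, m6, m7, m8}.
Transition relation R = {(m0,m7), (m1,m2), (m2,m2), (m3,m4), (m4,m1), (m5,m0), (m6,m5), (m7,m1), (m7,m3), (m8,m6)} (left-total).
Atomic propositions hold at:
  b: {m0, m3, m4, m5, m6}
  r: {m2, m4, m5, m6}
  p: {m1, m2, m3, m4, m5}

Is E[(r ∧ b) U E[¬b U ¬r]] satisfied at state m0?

Yes

Sat(r ∧ b) = {m4, m5, m6}
Sat(¬b) = {m1, m2, m7, m8}
Sat(¬r) = {m0, m1, m3, m7, m8}
E[¬b U ¬r]: least fixpoint, start Z0 = Sat(¬r) = {m0, m1, m3, m7, m8}, add states in Sat(¬b) with some successor in Z. Already a fixed point.
Sat(E[¬b U ¬r]) = {m0, m1, m3, m7, m8}
E[(r ∧ b) U E[¬b U ¬r]]: least fixpoint, start Z0 = Sat(E[¬b U ¬r]) = {m0, m1, m3, m7, m8}, add states in Sat(r ∧ b) with some successor in Z. Z1 = {m0, m1, m3, m4, m5, m7, m8}; Z2 = {m0, m1, m3, m4, m5, m6, m7, m8}; fixed.
Sat(E[(r ∧ b) U E[¬b U ¬r]]) = {m0, m1, m3, m4, m5, m6, m7, m8}
m0 ∈ Sat(E[(r ∧ b) U E[¬b U ¬r]]) = {m0, m1, m3, m4, m5, m6, m7, m8}, so the formula holds at m0.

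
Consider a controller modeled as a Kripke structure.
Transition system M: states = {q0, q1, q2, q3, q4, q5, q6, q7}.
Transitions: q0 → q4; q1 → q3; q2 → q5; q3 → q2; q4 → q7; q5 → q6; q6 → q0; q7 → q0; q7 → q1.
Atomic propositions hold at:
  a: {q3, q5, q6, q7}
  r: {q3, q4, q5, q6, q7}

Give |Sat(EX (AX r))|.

5

Sat(AX r) = {s : every successor in {q3, q4, q5, q6, q7}} = {q0, q1, q2, q4, q5}
Sat(EX (AX r)) = {s : some successor in {q0, q1, q2, q4, q5}} = {q0, q2, q3, q6, q7}
|Sat(EX (AX r))| = |{q0, q2, q3, q6, q7}| = 5.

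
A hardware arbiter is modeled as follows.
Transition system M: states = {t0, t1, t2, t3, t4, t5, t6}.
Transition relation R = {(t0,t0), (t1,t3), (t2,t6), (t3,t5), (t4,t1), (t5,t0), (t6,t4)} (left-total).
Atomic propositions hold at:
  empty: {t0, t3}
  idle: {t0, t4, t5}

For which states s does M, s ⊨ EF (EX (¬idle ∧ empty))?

Sat(¬idle) = {t1, t2, t3, t6}
Sat(¬idle ∧ empty) = {t3}
Sat(EX (¬idle ∧ empty)) = {s : some successor in {t3}} = {t1}
EF (EX (¬idle ∧ empty)): least fixpoint, start Z0 = {t1}, add states with some successor in Z. Z1 = {t1, t4}; Z2 = {t1, t4, t6}; Z3 = {t1, t2, t4, t6}; fixed.
Sat(EF (EX (¬idle ∧ empty))) = {t1, t2, t4, t6}

{t1, t2, t4, t6}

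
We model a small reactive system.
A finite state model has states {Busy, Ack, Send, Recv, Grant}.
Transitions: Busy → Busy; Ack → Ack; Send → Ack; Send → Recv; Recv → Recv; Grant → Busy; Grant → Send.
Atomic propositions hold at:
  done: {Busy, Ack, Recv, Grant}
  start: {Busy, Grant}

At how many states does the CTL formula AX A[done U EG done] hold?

4

EG done: greatest fixpoint, start Z0 = {Busy, Ack, Recv, Grant}, keep only states in Sat with some successor in Z. Already a fixed point.
Sat(EG done) = {Busy, Ack, Recv, Grant}
A[done U EG done]: least fixpoint, start Z0 = Sat(EG done) = {Busy, Ack, Recv, Grant}, add states in Sat(done) with every successor in Z. Already a fixed point.
Sat(A[done U EG done]) = {Busy, Ack, Recv, Grant}
Sat(AX A[done U EG done]) = {s : every successor in {Busy, Ack, Recv, Grant}} = {Busy, Ack, Send, Recv}
|Sat(AX A[done U EG done])| = |{Busy, Ack, Send, Recv}| = 4.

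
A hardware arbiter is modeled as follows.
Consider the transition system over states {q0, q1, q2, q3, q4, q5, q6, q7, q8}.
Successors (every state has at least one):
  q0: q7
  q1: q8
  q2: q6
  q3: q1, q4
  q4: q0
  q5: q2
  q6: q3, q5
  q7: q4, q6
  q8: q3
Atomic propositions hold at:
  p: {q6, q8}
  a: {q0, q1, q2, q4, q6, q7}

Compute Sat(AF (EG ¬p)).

Sat(¬p) = {q0, q1, q2, q3, q4, q5, q7}
EG ¬p: greatest fixpoint, start Z0 = {q0, q1, q2, q3, q4, q5, q7}, keep only states in Sat with some successor in Z. Z1 = {q0, q3, q4, q5, q7}; Z2 = {q0, q3, q4, q7}; fixed.
Sat(EG ¬p) = {q0, q3, q4, q7}
AF (EG ¬p): least fixpoint, start Z0 = {q0, q3, q4, q7}, add states with every successor in Z. Z1 = {q0, q3, q4, q7, q8}; Z2 = {q0, q1, q3, q4, q7, q8}; fixed.
Sat(AF (EG ¬p)) = {q0, q1, q3, q4, q7, q8}

{q0, q1, q3, q4, q7, q8}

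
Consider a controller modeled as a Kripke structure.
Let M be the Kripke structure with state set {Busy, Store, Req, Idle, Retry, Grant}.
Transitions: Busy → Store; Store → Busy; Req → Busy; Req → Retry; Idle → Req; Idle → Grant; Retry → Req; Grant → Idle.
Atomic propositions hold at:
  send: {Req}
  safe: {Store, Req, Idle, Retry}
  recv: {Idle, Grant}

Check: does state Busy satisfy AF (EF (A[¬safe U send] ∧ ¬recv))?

No

Sat(¬safe) = {Busy, Grant}
A[¬safe U send]: least fixpoint, start Z0 = Sat(send) = {Req}, add states in Sat(¬safe) with every successor in Z. Already a fixed point.
Sat(A[¬safe U send]) = {Req}
Sat(¬recv) = {Busy, Store, Req, Retry}
Sat(A[¬safe U send] ∧ ¬recv) = {Req}
EF (A[¬safe U send] ∧ ¬recv): least fixpoint, start Z0 = {Req}, add states with some successor in Z. Z1 = {Req, Idle, Retry}; Z2 = {Req, Idle, Retry, Grant}; fixed.
Sat(EF (A[¬safe U send] ∧ ¬recv)) = {Req, Idle, Retry, Grant}
AF (EF (A[¬safe U send] ∧ ¬recv)): least fixpoint, start Z0 = {Req, Idle, Retry, Grant}, add states with every successor in Z. Already a fixed point.
Sat(AF (EF (A[¬safe U send] ∧ ¬recv))) = {Req, Idle, Retry, Grant}
Busy ∉ Sat(AF (EF (A[¬safe U send] ∧ ¬recv))) = {Req, Idle, Retry, Grant}, so the formula does not hold at Busy.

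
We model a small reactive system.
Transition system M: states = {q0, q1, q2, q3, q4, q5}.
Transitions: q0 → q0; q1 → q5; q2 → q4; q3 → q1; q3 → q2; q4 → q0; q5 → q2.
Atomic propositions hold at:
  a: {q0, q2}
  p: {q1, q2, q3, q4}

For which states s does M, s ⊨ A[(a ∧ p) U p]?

{q1, q2, q3, q4}

Sat(a ∧ p) = {q2}
A[(a ∧ p) U p]: least fixpoint, start Z0 = Sat(p) = {q1, q2, q3, q4}, add states in Sat(a ∧ p) with every successor in Z. Already a fixed point.
Sat(A[(a ∧ p) U p]) = {q1, q2, q3, q4}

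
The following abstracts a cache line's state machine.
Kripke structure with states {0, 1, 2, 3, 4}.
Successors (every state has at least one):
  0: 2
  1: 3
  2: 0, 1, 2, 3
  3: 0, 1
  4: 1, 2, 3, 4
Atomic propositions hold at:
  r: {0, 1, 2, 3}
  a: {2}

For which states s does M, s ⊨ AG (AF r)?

AF r: least fixpoint, start Z0 = {0, 1, 2, 3}, add states with every successor in Z. Already a fixed point.
Sat(AF r) = {0, 1, 2, 3}
AG (AF r): greatest fixpoint, start Z0 = {0, 1, 2, 3}, keep only states in Sat with every successor in Z. Already a fixed point.
Sat(AG (AF r)) = {0, 1, 2, 3}

{0, 1, 2, 3}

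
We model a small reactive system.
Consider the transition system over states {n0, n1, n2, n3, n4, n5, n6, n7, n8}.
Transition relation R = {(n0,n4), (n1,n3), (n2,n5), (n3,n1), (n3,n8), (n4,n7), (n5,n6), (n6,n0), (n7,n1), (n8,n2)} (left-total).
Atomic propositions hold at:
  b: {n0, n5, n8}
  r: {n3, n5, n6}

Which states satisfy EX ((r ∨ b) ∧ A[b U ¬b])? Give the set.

Sat(r ∨ b) = {n0, n3, n5, n6, n8}
Sat(¬b) = {n1, n2, n3, n4, n6, n7}
A[b U ¬b]: least fixpoint, start Z0 = Sat(¬b) = {n1, n2, n3, n4, n6, n7}, add states in Sat(b) with every successor in Z. Z1 = {n0, n1, n2, n3, n4, n5, n6, n7, n8}; fixed.
Sat(A[b U ¬b]) = {n0, n1, n2, n3, n4, n5, n6, n7, n8}
Sat((r ∨ b) ∧ A[b U ¬b]) = {n0, n3, n5, n6, n8}
Sat(EX ((r ∨ b) ∧ A[b U ¬b])) = {s : some successor in {n0, n3, n5, n6, n8}} = {n1, n2, n3, n5, n6}

{n1, n2, n3, n5, n6}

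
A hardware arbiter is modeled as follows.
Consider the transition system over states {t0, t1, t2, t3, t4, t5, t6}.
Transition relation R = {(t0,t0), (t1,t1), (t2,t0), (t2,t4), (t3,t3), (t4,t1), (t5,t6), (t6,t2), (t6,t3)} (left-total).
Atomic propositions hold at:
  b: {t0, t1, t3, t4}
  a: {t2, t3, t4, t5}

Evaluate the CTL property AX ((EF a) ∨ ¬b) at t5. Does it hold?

Yes

EF a: least fixpoint, start Z0 = {t2, t3, t4, t5}, add states with some successor in Z. Z1 = {t2, t3, t4, t5, t6}; fixed.
Sat(EF a) = {t2, t3, t4, t5, t6}
Sat(¬b) = {t2, t5, t6}
Sat((EF a) ∨ ¬b) = {t2, t3, t4, t5, t6}
Sat(AX ((EF a) ∨ ¬b)) = {s : every successor in {t2, t3, t4, t5, t6}} = {t3, t5, t6}
t5 ∈ Sat(AX ((EF a) ∨ ¬b)) = {t3, t5, t6}, so the formula holds at t5.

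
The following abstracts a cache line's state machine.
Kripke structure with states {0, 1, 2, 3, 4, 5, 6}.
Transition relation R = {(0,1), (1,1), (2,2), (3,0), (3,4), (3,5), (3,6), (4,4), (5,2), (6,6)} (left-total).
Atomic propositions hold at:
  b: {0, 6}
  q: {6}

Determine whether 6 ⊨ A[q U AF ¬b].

No

Sat(¬b) = {1, 2, 3, 4, 5}
AF ¬b: least fixpoint, start Z0 = {1, 2, 3, 4, 5}, add states with every successor in Z. Z1 = {0, 1, 2, 3, 4, 5}; fixed.
Sat(AF ¬b) = {0, 1, 2, 3, 4, 5}
A[q U AF ¬b]: least fixpoint, start Z0 = Sat(AF ¬b) = {0, 1, 2, 3, 4, 5}, add states in Sat(q) with every successor in Z. Already a fixed point.
Sat(A[q U AF ¬b]) = {0, 1, 2, 3, 4, 5}
6 ∉ Sat(A[q U AF ¬b]) = {0, 1, 2, 3, 4, 5}, so the formula does not hold at 6.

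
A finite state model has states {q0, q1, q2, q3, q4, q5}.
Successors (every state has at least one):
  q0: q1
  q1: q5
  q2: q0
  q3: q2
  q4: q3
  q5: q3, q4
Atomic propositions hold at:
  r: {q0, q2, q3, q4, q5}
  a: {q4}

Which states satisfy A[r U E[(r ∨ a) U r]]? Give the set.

Sat(r ∨ a) = {q0, q2, q3, q4, q5}
E[(r ∨ a) U r]: least fixpoint, start Z0 = Sat(r) = {q0, q2, q3, q4, q5}, add states in Sat(r ∨ a) with some successor in Z. Already a fixed point.
Sat(E[(r ∨ a) U r]) = {q0, q2, q3, q4, q5}
A[r U E[(r ∨ a) U r]]: least fixpoint, start Z0 = Sat(E[(r ∨ a) U r]) = {q0, q2, q3, q4, q5}, add states in Sat(r) with every successor in Z. Already a fixed point.
Sat(A[r U E[(r ∨ a) U r]]) = {q0, q2, q3, q4, q5}

{q0, q2, q3, q4, q5}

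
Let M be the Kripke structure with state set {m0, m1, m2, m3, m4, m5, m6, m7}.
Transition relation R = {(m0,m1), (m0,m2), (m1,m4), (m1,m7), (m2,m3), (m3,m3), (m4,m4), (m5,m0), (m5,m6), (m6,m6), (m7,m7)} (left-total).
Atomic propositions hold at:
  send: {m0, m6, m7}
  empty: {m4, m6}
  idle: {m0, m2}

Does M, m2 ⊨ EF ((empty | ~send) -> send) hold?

Sat(~send) = {m1, m2, m3, m4, m5}
Sat(empty | ~send) = {m1, m2, m3, m4, m5, m6}
Sat((empty | ~send) -> send) = {m0, m6, m7}
EF ((empty | ~send) -> send): least fixpoint, start Z0 = {m0, m6, m7}, add states with some successor in Z. Z1 = {m0, m1, m5, m6, m7}; fixed.
Sat(EF ((empty | ~send) -> send)) = {m0, m1, m5, m6, m7}
m2 ∉ Sat(EF ((empty | ~send) -> send)) = {m0, m1, m5, m6, m7}, so the formula does not hold at m2.

No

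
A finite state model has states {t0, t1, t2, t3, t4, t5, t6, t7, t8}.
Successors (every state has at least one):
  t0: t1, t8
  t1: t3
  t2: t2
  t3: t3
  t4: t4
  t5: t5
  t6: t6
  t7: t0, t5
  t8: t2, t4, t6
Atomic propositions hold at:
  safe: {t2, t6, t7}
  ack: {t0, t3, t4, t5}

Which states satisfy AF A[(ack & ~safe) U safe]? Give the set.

{t2, t6, t7}

Sat(~safe) = {t0, t1, t3, t4, t5, t8}
Sat(ack & ~safe) = {t0, t3, t4, t5}
A[(ack & ~safe) U safe]: least fixpoint, start Z0 = Sat(safe) = {t2, t6, t7}, add states in Sat(ack & ~safe) with every successor in Z. Already a fixed point.
Sat(A[(ack & ~safe) U safe]) = {t2, t6, t7}
AF A[(ack & ~safe) U safe]: least fixpoint, start Z0 = {t2, t6, t7}, add states with every successor in Z. Already a fixed point.
Sat(AF A[(ack & ~safe) U safe]) = {t2, t6, t7}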